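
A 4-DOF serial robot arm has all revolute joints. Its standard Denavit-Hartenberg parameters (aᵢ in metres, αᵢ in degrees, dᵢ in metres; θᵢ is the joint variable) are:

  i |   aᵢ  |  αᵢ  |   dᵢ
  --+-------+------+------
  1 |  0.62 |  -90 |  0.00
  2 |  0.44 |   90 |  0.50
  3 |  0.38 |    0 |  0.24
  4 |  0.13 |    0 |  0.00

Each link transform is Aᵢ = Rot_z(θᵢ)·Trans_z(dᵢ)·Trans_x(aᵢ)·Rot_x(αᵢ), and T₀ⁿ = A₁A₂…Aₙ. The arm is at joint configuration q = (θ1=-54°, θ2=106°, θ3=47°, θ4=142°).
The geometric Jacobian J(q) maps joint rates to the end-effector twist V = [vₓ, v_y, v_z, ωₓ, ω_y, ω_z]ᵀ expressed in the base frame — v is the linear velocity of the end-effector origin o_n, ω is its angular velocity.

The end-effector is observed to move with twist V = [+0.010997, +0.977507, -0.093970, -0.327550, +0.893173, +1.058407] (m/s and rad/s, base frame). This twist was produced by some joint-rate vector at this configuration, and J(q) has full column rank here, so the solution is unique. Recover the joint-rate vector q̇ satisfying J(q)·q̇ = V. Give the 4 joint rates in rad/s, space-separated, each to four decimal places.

o_n = [1.0205, -0.1157, -0.6148]
J₁: ẑ×o_n = [0.1157, 1.0205, -0.0000], ω = ẑ
J2: z=[0.8090, 0.5878, 0.0000] o=[0.3644, -0.5016, 0.0000] → [-0.3614, 0.4974, -0.0734, 0.8090, 0.5878, 0.0000]
J3: z=[0.5650, -0.7777, -0.2756] o=[0.6976, -0.1096, -0.4230] → [0.1475, 0.0194, 0.2476, 0.5650, -0.7777, -0.2756]
J4: z=[0.5650, -0.7777, -0.2756] o=[1.0161, -0.0751, -0.7382] → [-0.1072, -0.0709, -0.0195, 0.5650, -0.7777, -0.2756]
q̇ = J⁺·V = [0.7960, 0.2600, -0.3500, -0.6020]

0.7960 0.2600 -0.3500 -0.6020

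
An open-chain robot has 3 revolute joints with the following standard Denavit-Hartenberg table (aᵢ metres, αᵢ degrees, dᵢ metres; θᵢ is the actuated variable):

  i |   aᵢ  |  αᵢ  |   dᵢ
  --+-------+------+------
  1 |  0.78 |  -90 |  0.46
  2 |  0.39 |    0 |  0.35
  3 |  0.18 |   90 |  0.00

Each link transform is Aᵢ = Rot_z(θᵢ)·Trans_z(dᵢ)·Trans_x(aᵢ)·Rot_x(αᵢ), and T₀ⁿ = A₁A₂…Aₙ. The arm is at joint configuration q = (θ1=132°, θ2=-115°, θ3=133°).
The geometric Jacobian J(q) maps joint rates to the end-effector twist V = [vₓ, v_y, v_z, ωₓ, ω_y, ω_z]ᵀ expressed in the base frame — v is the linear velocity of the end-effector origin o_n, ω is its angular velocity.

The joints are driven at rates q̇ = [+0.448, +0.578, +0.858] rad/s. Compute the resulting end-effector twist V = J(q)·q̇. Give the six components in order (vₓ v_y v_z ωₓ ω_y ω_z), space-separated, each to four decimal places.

o_n = [-0.7863, 0.3502, 0.7578]
J₁: ẑ×o_n = [-0.3502, -0.7863, 0.0000], ω = ẑ
J2: z=[-0.7431, -0.6691, 0.0000] o=[-0.5219, 0.5797, 0.4600] → [-0.1993, 0.2213, -0.0064, -0.7431, -0.6691, 0.0000]
J3: z=[-0.7431, -0.6691, 0.0000] o=[-0.6717, 0.2230, 0.8135] → [0.0372, -0.0413, -0.1712, -0.7431, -0.6691, 0.0000]
V = J·q̇ = [-0.2401, -0.2598, -0.1506, -1.0672, -0.9609, 0.4480]

-0.2401 -0.2598 -0.1506 -1.0672 -0.9609 0.4480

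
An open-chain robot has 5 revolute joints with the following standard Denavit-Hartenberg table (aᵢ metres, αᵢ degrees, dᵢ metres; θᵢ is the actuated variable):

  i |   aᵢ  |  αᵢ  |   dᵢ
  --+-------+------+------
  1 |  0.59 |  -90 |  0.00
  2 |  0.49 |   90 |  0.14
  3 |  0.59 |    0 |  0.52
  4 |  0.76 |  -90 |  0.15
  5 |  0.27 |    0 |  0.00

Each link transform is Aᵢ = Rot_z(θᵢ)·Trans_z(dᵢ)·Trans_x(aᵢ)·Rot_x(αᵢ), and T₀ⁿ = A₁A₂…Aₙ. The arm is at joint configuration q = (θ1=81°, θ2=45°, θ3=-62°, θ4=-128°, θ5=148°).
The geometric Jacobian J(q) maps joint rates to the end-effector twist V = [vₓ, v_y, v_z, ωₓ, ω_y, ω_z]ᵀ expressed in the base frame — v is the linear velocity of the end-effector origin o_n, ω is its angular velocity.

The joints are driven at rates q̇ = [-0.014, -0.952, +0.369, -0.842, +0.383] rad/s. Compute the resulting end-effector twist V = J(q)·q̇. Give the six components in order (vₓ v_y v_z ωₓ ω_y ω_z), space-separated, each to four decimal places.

-0.3088 0.1223 0.3761 1.2531 -0.5847 -0.3014

o_n = [0.4627, 1.0760, 0.2000]
J₁: ẑ×o_n = [-1.0760, 0.4627, 0.0000], ω = ẑ
J2: z=[-0.9877, 0.1564, 0.0000] o=[0.0923, 0.5827, 0.0000] → [0.0313, 0.1976, -0.5451, -0.9877, 0.1564, 0.0000]
J3: z=[0.1106, 0.6984, 0.7071] o=[0.0082, 0.9469, -0.3465] → [0.2904, 0.2609, -0.3032, 0.1106, 0.6984, 0.7071]
J4: z=[0.1106, 0.6984, 0.7071] o=[0.6109, 1.4220, -0.1746] → [0.5063, -0.1462, 0.0652, 0.1106, 0.6984, 0.7071]
J5: z=[0.9535, -0.2753, 0.1228] o=[0.4144, 1.0247, 0.4607] → [0.0655, 0.2544, 0.0623, 0.9535, -0.2753, 0.1228]
V = J·q̇ = [-0.3088, 0.1223, 0.3761, 1.2531, -0.5847, -0.3014]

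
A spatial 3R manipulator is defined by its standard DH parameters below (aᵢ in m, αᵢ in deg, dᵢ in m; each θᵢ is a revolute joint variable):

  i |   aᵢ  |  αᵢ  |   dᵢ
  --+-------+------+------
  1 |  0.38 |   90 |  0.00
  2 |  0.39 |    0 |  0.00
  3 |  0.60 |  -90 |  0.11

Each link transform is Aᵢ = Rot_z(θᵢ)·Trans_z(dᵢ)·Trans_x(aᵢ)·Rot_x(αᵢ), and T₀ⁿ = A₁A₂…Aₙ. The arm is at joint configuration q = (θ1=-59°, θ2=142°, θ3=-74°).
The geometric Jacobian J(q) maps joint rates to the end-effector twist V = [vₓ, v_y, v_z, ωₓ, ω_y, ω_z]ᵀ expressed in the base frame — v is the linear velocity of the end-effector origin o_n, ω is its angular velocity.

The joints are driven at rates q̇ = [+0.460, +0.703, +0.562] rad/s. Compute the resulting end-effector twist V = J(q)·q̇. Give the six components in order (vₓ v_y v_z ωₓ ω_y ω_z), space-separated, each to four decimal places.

o_n = [0.0589, -0.3116, 0.7964]
J₁: ẑ×o_n = [0.3116, 0.0589, -0.0000], ω = ẑ
J2: z=[-0.8572, -0.5150, 0.0000] o=[0.1957, -0.3257, 0.0000] → [-0.4102, 0.6827, -0.0826, -0.8572, -0.5150, 0.0000]
J3: z=[-0.8572, -0.5150, 0.0000] o=[0.0374, -0.0623, 0.2401] → [-0.2865, 0.4769, 0.2248, -0.8572, -0.5150, 0.0000]
V = J·q̇ = [-0.3060, 0.7750, 0.0683, -1.0843, -0.6515, 0.4600]

-0.3060 0.7750 0.0683 -1.0843 -0.6515 0.4600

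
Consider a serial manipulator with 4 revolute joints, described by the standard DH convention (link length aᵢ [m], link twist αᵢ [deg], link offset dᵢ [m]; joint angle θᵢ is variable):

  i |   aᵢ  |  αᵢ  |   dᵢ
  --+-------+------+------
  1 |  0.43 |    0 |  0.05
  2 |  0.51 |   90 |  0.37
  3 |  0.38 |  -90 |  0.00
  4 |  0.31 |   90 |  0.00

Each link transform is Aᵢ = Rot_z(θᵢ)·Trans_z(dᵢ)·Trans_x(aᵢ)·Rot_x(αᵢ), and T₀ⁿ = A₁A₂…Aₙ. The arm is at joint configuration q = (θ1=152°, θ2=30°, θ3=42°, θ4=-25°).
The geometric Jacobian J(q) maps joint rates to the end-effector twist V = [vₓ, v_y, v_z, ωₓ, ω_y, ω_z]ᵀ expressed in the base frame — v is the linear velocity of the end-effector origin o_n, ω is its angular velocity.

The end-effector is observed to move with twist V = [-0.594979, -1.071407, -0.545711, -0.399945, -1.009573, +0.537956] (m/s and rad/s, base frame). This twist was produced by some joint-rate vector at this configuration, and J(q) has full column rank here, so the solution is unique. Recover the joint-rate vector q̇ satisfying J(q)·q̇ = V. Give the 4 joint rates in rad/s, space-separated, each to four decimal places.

o_n = [-1.3848, 0.2979, 0.8623]
J₁: ẑ×o_n = [-0.2979, -1.3848, 0.0000], ω = ẑ
J2: z=[0.0000, 0.0000, 1.0000] o=[-0.3797, 0.2019, 0.0500] → [-0.0960, -1.0051, 0.0000, 0.0000, 0.0000, 1.0000]
J3: z=[-0.0349, 0.9994, 0.0000] o=[-0.8894, 0.1841, 0.4200] → [0.4420, 0.0154, 0.4912, -0.0349, 0.9994, 0.0000]
J4: z=[0.6687, 0.0234, 0.7431] o=[-1.1716, 0.1742, 0.6743] → [-0.0875, -0.2842, 0.0877, 0.6687, 0.0234, 0.7431]
q̇ = J⁺·V = [0.5650, 0.4560, -0.9950, -0.6500]

0.5650 0.4560 -0.9950 -0.6500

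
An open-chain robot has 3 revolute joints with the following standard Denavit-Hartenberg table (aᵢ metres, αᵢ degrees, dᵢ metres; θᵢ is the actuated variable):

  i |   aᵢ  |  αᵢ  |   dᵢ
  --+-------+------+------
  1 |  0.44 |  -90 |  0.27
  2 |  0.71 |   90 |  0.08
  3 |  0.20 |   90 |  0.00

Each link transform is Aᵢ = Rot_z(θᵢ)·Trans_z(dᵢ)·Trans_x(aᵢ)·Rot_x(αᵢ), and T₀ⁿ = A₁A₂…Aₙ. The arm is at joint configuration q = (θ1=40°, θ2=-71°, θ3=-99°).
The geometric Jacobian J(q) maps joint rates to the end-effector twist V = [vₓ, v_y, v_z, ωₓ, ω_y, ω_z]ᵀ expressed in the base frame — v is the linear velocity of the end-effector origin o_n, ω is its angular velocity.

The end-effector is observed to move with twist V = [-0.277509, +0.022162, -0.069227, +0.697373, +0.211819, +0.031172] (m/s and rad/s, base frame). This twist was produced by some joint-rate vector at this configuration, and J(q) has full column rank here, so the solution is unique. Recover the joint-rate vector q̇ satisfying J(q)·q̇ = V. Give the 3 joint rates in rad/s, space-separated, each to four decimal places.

0.2620 -0.2860 -0.7090

o_n = [0.5819, 0.3348, 0.9117]
J₁: ẑ×o_n = [-0.3348, 0.5819, 0.0000], ω = ẑ
J2: z=[-0.6428, 0.7660, 0.0000] o=[0.3371, 0.2828, 0.2700] → [0.4916, 0.4125, -0.2210, -0.6428, 0.7660, 0.0000]
J3: z=[-0.7243, -0.6078, 0.3256] o=[0.4627, 0.4927, 0.9413] → [0.0694, 0.0174, 0.1868, -0.7243, -0.6078, 0.3256]
q̇ = J⁺·V = [0.2620, -0.2860, -0.7090]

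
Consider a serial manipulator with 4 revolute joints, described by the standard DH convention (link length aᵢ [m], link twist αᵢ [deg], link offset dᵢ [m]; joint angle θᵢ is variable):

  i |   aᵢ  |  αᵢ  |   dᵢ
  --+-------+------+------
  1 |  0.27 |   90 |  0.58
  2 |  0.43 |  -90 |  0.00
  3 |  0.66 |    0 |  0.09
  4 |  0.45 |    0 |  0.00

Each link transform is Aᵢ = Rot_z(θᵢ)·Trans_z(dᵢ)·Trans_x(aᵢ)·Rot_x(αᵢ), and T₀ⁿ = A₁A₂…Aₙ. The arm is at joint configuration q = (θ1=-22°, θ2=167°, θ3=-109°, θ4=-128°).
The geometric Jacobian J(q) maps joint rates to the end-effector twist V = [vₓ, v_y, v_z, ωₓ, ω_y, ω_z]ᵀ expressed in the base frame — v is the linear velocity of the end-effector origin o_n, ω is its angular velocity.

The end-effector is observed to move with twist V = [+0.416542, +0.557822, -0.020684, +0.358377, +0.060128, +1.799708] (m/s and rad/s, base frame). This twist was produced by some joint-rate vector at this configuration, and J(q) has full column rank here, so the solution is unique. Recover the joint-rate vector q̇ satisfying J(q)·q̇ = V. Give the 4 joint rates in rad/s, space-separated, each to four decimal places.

o_n = [0.1662, -0.3332, 0.4856]
J₁: ẑ×o_n = [0.3332, 0.1662, -0.0000], ω = ẑ
J2: z=[-0.3746, -0.9272, 0.0000] o=[0.2503, -0.1011, 0.5800] → [0.0876, -0.0354, 0.0089, -0.3746, -0.9272, 0.0000]
J3: z=[-0.2086, 0.0843, -0.9744] o=[-0.1381, 0.0558, 0.6767] → [-0.3951, -0.3364, 0.0555, -0.2086, 0.0843, -0.9744]
J4: z=[-0.2086, 0.0843, -0.9744] o=[-0.1966, -0.5936, 0.5407] → [0.2491, -0.3650, -0.0849, -0.2086, 0.0843, -0.9744]
q̇ = J⁺·V = [0.4580, -0.1900, -0.9680, -0.4090]

0.4580 -0.1900 -0.9680 -0.4090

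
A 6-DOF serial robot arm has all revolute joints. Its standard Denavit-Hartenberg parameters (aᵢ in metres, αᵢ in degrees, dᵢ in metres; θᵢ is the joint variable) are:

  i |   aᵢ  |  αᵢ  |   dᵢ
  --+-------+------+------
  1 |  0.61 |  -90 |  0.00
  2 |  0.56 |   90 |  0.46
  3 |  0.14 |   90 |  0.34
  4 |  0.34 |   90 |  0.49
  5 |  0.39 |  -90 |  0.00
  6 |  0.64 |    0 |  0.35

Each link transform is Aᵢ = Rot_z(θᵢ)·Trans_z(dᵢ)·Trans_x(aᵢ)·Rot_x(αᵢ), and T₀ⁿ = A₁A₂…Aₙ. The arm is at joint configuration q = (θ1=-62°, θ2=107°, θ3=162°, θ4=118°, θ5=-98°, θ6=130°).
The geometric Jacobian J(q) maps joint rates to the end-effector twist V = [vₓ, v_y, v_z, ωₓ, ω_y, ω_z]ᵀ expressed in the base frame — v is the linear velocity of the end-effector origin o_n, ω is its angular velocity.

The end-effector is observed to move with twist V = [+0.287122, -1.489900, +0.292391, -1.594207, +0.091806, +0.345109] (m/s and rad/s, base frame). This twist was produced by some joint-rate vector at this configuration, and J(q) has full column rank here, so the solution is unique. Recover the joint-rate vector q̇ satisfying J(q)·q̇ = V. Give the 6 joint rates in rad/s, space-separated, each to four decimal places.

o_n = [1.0583, -0.4796, -1.4431]
J₁: ẑ×o_n = [0.4796, 1.0583, -0.0000], ω = ẑ
J2: z=[0.8829, 0.4695, 0.0000] o=[0.2864, -0.5386, 0.0000] → [-0.6775, 1.2742, -0.3103, 0.8829, 0.4695, 0.0000]
J3: z=[0.4490, -0.8444, -0.2924] o=[0.6157, -0.1781, -0.5355] → [0.6782, 0.2781, 0.2384, 0.4490, -0.8444, -0.2924]
J4: z=[0.7973, 0.5263, -0.2955] o=[0.8248, -0.4792, -0.5076] → [-0.4924, 0.6769, -0.1232, 0.7973, 0.5263, -0.2955]
J5: z=[0.5669, -0.4851, 0.6658] o=[1.2859, -0.4588, -0.8854] → [0.2844, 0.1647, -0.1222, 0.5669, -0.4851, 0.6658]
J6: z=[0.0940, -0.7648, -0.6373] o=[0.9667, -0.6241, -0.7340] → [0.6345, 0.0083, 0.0837, 0.0940, -0.7648, -0.6373]
q̇ = J⁺·V = [0.0790, -0.8080, -0.1890, -0.6070, -0.4620, -0.5320]

0.0790 -0.8080 -0.1890 -0.6070 -0.4620 -0.5320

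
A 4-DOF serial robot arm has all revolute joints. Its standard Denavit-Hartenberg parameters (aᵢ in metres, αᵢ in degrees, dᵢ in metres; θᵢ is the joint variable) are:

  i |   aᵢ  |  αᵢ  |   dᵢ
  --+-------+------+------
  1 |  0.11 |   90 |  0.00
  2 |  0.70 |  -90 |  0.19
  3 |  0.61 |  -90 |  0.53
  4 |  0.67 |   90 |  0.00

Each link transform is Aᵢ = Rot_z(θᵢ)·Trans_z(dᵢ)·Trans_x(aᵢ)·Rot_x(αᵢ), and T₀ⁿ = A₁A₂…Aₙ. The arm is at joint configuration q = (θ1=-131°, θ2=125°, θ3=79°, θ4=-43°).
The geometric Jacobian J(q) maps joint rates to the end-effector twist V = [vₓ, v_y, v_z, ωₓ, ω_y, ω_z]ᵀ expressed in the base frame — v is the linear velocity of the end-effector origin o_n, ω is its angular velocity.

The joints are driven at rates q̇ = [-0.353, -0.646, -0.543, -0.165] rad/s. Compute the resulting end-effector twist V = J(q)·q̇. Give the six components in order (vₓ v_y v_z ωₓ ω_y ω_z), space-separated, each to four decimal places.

o_n = [1.4722, 0.3372, 0.1793]
J₁: ẑ×o_n = [-0.3372, 1.4722, 0.0000], ω = ẑ
J2: z=[-0.7547, 0.6561, 0.0000] o=[-0.0722, -0.0830, 0.0000] → [0.1176, 0.1353, -1.3303, -0.7547, 0.6561, 0.0000]
J3: z=[0.5374, 0.6182, -0.5736] o=[0.0478, 0.3447, 0.5734] → [-0.2479, -0.6051, -0.8845, 0.5374, 0.6182, -0.5736]
J4: z=[-0.2254, -0.5501, -0.8041] o=[0.8284, 0.3299, 0.3648] → [0.1080, -0.5595, 0.3525, -0.2254, -0.5501, -0.8041]
V = J·q̇ = [0.1599, -0.1862, 1.2815, 0.2329, -0.6687, 0.0911]

0.1599 -0.1862 1.2815 0.2329 -0.6687 0.0911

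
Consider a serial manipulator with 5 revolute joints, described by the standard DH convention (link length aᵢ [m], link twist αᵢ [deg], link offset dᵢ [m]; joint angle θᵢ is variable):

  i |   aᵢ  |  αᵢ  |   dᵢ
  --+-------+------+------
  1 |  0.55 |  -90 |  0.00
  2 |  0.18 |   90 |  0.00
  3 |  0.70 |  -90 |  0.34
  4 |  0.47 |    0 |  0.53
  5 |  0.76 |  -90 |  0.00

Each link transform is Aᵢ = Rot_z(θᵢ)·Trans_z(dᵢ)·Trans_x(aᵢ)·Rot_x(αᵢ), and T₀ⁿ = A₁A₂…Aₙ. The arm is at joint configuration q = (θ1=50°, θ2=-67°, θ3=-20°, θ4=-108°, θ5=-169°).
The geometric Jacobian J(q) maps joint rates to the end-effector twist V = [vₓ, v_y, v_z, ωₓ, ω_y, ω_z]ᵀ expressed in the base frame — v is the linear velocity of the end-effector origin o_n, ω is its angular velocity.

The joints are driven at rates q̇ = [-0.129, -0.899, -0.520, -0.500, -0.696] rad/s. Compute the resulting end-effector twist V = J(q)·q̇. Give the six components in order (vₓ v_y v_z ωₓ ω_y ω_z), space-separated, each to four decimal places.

o_n = [0.3658, 0.8663, 0.9053]
J₁: ẑ×o_n = [-0.8663, 0.3658, 0.0000], ω = ẑ
J2: z=[-0.7660, 0.6428, 0.0000] o=[0.3535, 0.4213, 0.0000] → [0.5819, 0.6935, -0.3488, -0.7660, 0.6428, 0.0000]
J3: z=[-0.5917, -0.7051, 0.3907] o=[0.3987, 0.4752, 0.1657] → [-0.6744, 0.4248, -0.2546, -0.5917, -0.7051, 0.3907]
J4: z=[-0.6339, 0.7064, 0.3148] o=[0.5462, 0.2784, 0.9040] → [-0.1842, -0.0560, -0.2453, -0.6339, 0.7064, 0.3148]
J5: z=[-0.6339, 0.7064, 0.3148] o=[-0.1266, 0.3287, 1.1199] → [-0.3209, 0.0190, -0.6887, -0.6339, 0.7064, 0.3148]
V = J·q̇ = [0.2547, -0.8767, 1.0479, 1.7546, -1.0560, -0.7087]

0.2547 -0.8767 1.0479 1.7546 -1.0560 -0.7087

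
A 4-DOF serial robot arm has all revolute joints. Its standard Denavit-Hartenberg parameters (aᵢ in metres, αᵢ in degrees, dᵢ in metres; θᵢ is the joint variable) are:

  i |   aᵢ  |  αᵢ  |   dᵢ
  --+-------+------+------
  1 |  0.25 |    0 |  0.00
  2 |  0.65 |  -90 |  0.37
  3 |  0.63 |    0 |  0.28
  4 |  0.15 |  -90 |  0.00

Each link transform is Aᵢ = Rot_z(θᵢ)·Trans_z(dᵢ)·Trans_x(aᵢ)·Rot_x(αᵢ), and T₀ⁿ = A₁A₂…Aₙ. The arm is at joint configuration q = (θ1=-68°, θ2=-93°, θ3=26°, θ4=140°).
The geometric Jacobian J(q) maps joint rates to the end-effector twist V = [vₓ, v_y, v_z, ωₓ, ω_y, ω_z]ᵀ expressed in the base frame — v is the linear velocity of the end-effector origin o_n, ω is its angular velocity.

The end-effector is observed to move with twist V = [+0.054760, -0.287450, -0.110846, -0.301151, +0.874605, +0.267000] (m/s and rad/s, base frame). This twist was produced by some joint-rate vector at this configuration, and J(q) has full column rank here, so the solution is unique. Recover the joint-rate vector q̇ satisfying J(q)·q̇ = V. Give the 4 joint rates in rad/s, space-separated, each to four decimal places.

o_n = [-0.8276, -0.8451, 0.0575]
J₁: ẑ×o_n = [0.8451, -0.8276, 0.0000], ω = ẑ
J2: z=[0.0000, 0.0000, 1.0000] o=[0.0937, -0.2318, 0.0000] → [0.6133, -0.9212, 0.0000, 0.0000, 0.0000, 1.0000]
J3: z=[0.3256, -0.9455, 0.0000] o=[-0.5209, -0.4434, 0.3700] → [0.2954, 0.1017, -0.4207, 0.3256, -0.9455, 0.0000]
J4: z=[0.3256, -0.9455, 0.0000] o=[-0.9652, -0.8925, 0.0938] → [0.0343, 0.0118, 0.1455, 0.3256, -0.9455, 0.0000]
q̇ = J⁺·V = [-0.2860, 0.5530, -0.0420, -0.8830]

-0.2860 0.5530 -0.0420 -0.8830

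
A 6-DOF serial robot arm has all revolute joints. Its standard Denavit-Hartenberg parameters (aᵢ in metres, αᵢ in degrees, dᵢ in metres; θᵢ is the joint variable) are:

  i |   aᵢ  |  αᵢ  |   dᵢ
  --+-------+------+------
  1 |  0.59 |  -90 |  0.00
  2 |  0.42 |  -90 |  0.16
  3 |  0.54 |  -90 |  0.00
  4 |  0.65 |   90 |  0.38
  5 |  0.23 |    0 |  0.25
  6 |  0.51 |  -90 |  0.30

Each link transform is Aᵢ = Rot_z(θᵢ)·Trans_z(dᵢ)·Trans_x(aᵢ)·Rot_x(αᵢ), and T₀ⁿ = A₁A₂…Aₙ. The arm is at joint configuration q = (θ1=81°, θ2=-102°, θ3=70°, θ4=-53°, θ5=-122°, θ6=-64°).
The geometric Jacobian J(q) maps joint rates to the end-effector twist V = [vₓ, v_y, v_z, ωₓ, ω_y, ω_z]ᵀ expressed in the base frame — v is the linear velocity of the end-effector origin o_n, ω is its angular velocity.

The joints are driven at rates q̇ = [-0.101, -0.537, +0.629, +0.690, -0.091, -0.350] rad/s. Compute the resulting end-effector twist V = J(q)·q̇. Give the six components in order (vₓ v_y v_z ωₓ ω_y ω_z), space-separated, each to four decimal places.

0.3063 0.1343 -0.0315 1.1632 0.2870 -0.5418

o_n = [0.1655, 0.8660, 0.3020]
J₁: ẑ×o_n = [-0.8660, 0.1655, 0.0000], ω = ẑ
J2: z=[-0.9877, 0.1564, 0.0000] o=[0.0923, 0.5827, 0.0000] → [0.0472, 0.2983, -0.2913, -0.9877, 0.1564, 0.0000]
J3: z=[0.1530, 0.9661, 0.2079] o=[-0.0794, 0.5215, 0.4108] → [-0.1767, 0.0676, -0.1839, 0.1530, 0.9661, 0.2079]
J4: z=[0.3684, 0.1395, -0.9192] o=[0.4158, 0.4042, 0.5915] → [0.3841, 0.3367, 0.2050, 0.3684, 0.1395, -0.9192]
J5: z=[-0.6403, 0.7549, -0.1421] o=[0.9939, 0.8737, 0.4810] → [-0.1362, 0.0031, 0.6303, -0.6403, 0.7549, -0.1421]
J6: z=[-0.6403, 0.7549, -0.1421] o=[0.6798, 0.9572, 0.5800] → [-0.2228, -0.1049, 0.4466, -0.6403, 0.7549, -0.1421]
V = J·q̇ = [0.3063, 0.1343, -0.0315, 1.1632, 0.2870, -0.5418]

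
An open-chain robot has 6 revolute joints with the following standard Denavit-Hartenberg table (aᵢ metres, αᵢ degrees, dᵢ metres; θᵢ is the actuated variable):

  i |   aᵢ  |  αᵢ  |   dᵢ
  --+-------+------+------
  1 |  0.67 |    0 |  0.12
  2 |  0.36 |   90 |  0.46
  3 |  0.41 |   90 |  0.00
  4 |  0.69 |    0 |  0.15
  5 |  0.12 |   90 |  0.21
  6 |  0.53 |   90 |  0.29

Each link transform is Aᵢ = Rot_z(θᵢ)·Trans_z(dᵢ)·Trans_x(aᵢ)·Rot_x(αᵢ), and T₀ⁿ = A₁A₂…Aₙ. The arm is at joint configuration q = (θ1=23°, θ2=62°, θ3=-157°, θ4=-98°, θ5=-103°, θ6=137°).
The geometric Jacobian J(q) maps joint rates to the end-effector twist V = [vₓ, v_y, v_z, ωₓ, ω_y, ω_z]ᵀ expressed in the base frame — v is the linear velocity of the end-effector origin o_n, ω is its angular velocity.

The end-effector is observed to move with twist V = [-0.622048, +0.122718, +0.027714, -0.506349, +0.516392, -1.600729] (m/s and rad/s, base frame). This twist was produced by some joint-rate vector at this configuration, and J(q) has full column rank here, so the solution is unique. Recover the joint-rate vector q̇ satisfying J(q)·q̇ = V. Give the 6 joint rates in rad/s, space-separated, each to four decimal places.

-0.5080 -0.8350 0.3160 0.4240 -0.8450 -0.9270

o_n = [0.0635, -0.2284, 0.9832]
J₁: ẑ×o_n = [0.2284, 0.0635, -0.0000], ω = ẑ
J2: z=[0.0000, 0.0000, 1.0000] o=[0.6167, 0.2618, 0.1200] → [0.4902, -0.5533, 0.0000, 0.0000, 0.0000, 1.0000]
J3: z=[0.9962, -0.0872, 0.0000] o=[0.6481, 0.6204, 0.5800] → [-0.0351, -0.4017, -0.8966, 0.9962, -0.0872, 0.0000]
J4: z=[-0.0341, -0.3892, 0.9205] o=[0.6152, 0.2444, 0.4198] → [0.2160, -0.4887, -0.1987, -0.0341, -0.3892, 0.9205]
J5: z=[-0.0341, -0.3892, 0.9205] o=[-0.0629, 0.3337, 0.5954] → [0.3664, 0.1295, 0.0683, -0.0341, -0.3892, 0.9205]
J6: z=[0.9013, -0.4100, -0.1400] o=[-0.0182, 0.3509, 0.8325] → [-0.1429, -0.1473, -0.4887, 0.9013, -0.4100, -0.1400]
q̇ = J⁺·V = [-0.5080, -0.8350, 0.3160, 0.4240, -0.8450, -0.9270]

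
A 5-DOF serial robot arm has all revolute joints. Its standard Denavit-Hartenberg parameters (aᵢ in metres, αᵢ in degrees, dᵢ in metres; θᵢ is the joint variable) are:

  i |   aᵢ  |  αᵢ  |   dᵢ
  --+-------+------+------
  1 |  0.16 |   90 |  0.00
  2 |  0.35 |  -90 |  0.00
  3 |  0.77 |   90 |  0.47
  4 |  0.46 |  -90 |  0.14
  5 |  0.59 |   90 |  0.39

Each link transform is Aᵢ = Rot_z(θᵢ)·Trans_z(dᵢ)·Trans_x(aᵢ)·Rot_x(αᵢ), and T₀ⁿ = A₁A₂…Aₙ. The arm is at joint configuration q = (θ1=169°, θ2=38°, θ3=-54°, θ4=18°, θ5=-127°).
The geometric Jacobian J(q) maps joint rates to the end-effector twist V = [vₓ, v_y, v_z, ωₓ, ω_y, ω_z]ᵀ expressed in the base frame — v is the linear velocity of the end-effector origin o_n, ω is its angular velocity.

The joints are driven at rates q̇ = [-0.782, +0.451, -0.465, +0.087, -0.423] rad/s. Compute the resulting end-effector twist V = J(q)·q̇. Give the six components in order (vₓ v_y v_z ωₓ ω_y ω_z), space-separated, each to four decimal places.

o_n = [0.3260, 0.9201, 0.8704]
J₁: ẑ×o_n = [-0.9201, 0.3260, 0.0000], ω = ẑ
J2: z=[0.1908, 0.9816, 0.0000] o=[-0.1571, 0.0305, 0.0000] → [0.8544, -0.1661, -0.3045, 0.1908, 0.9816, 0.0000]
J3: z=[0.6044, -0.1175, 0.7880] o=[-0.4278, 0.0832, 0.2155] → [-0.7365, 0.1982, 0.5944, 0.6044, -0.1175, 0.7880]
J4: z=[0.7380, 0.4553, -0.4981] o=[-0.3750, 0.7075, 0.8645] → [0.1086, -0.3535, -0.1623, 0.7380, 0.4553, -0.4981]
J5: z=[0.6676, -0.3844, 0.6376] o=[-0.3171, 1.1406, 1.0651] → [0.2154, 0.5401, 0.1001, 0.6676, -0.3844, 0.6376]
V = J·q̇ = [1.3657, -0.6812, -0.4701, -0.4131, 0.6996, -1.4615]

1.3657 -0.6812 -0.4701 -0.4131 0.6996 -1.4615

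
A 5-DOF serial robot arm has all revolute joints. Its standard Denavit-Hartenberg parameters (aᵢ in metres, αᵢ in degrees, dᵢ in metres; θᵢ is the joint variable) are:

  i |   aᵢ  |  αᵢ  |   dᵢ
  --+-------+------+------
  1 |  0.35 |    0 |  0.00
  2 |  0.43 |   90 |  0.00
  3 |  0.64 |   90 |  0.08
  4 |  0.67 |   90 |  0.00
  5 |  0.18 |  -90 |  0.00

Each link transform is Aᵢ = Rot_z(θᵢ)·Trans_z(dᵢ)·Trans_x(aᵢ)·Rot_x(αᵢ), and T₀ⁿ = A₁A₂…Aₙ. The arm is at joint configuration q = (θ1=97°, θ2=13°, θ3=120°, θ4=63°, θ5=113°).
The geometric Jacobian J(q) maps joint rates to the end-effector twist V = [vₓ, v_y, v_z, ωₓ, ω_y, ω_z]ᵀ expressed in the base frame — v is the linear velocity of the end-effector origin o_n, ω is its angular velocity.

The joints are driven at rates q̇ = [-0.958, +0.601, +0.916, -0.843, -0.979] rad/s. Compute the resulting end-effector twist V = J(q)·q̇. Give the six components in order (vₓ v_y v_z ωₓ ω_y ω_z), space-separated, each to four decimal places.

0.7100 -1.1215 0.2019 1.3789 0.1891 -1.5339

o_n = [0.4945, 0.6678, 0.8729]
J₁: ẑ×o_n = [-0.6678, 0.4945, 0.0000], ω = ẑ
J2: z=[0.0000, 0.0000, 1.0000] o=[-0.0427, 0.3474, 0.0000] → [-0.3204, 0.5371, 0.0000, 0.0000, 0.0000, 1.0000]
J3: z=[0.9397, 0.3420, 0.0000] o=[-0.1897, 0.7515, 0.0000] → [0.2985, -0.8202, -0.3126, 0.9397, 0.3420, 0.0000]
J4: z=[-0.2962, 0.8138, 0.5000] o=[-0.0051, 0.4781, 0.5543] → [0.1645, 0.3442, -0.4627, -0.2962, 0.8138, 0.5000]
J5: z=[-0.2742, -0.5739, 0.7716] o=[0.6079, 0.5394, 0.8177] → [-0.1308, -0.0724, -0.1003, -0.2742, -0.5739, 0.7716]
V = J·q̇ = [0.7100, -1.1215, 0.2019, 1.3789, 0.1891, -1.5339]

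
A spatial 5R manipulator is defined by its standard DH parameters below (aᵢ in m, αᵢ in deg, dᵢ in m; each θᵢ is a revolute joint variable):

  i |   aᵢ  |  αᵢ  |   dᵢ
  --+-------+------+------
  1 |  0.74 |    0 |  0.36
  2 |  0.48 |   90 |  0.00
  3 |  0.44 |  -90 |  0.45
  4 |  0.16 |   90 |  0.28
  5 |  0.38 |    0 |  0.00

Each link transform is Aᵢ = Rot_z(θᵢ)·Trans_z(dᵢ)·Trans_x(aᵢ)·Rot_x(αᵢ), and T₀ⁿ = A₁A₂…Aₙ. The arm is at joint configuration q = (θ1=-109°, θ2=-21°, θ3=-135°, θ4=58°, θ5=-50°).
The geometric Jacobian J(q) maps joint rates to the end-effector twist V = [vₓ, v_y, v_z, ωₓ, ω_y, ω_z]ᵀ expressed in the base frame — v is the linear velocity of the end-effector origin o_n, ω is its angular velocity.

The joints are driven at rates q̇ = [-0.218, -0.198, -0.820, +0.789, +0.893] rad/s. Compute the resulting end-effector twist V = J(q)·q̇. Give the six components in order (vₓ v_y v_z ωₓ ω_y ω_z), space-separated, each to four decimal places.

o_n = [-0.3292, -0.6381, -0.0948]
J₁: ẑ×o_n = [0.6381, -0.3292, 0.0000], ω = ẑ
J2: z=[0.0000, 0.0000, 1.0000] o=[-0.2409, -0.6997, 0.3600] → [-0.0616, -0.0882, 0.0000, 0.0000, 0.0000, 1.0000]
J3: z=[-0.7660, 0.6428, 0.0000] o=[-0.5495, -1.0674, 0.3600] → [-0.2923, -0.3484, -0.4705, -0.7660, 0.6428, 0.0000]
J4: z=[-0.4545, -0.5417, -0.7071] o=[-0.6942, -0.5398, 0.0489] → [0.0083, -0.3234, 0.2424, -0.4545, -0.5417, -0.7071]
J5: z=[-0.0205, 0.8000, -0.5997] o=[-0.6790, -0.7328, -0.2091] → [0.1482, -0.2074, -0.2818, -0.0205, 0.8000, -0.5997]
V = J·q̇ = [0.2517, -0.0655, 0.3254, 0.2512, -0.2401, -1.5094]

0.2517 -0.0655 0.3254 0.2512 -0.2401 -1.5094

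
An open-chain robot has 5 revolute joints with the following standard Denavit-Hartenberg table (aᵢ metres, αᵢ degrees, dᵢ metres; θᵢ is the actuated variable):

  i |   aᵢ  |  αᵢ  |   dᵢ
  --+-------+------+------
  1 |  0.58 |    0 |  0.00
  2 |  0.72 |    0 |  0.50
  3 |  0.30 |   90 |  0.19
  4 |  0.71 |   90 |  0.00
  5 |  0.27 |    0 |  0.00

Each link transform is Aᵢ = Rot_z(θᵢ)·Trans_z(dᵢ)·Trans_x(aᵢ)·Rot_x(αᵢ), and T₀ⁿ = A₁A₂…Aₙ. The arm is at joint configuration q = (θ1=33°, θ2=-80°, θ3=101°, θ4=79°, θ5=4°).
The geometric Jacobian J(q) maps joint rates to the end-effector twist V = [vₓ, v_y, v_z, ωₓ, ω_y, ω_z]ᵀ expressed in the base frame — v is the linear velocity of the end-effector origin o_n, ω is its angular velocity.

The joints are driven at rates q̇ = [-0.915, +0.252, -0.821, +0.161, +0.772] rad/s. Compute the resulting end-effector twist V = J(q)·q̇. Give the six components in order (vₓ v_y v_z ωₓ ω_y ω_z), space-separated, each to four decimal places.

0.5836 -1.4676 0.0158 0.5757 0.5185 -1.6313

o_n = [1.2789, 0.1721, 1.6513]
J₁: ẑ×o_n = [-0.1721, 1.2789, 0.0000], ω = ẑ
J2: z=[0.0000, 0.0000, 1.0000] o=[0.4864, 0.3159, 0.0000] → [0.1438, 0.7924, -0.0000, 0.0000, 0.0000, 1.0000]
J3: z=[0.0000, 0.0000, 1.0000] o=[0.9775, -0.2107, 0.5000] → [-0.3828, 0.3014, 0.0000, 0.0000, 0.0000, 1.0000]
J4: z=[0.8090, -0.5878, 0.0000] o=[1.1538, 0.0320, 0.6900] → [-0.5651, -0.7777, 0.1869, 0.8090, -0.5878, 0.0000]
J5: z=[0.5770, 0.7942, -0.1908] o=[1.2334, 0.1416, 1.3870] → [0.2158, -0.1612, -0.0185, 0.5770, 0.7942, -0.1908]
V = J·q̇ = [0.5836, -1.4676, 0.0158, 0.5757, 0.5185, -1.6313]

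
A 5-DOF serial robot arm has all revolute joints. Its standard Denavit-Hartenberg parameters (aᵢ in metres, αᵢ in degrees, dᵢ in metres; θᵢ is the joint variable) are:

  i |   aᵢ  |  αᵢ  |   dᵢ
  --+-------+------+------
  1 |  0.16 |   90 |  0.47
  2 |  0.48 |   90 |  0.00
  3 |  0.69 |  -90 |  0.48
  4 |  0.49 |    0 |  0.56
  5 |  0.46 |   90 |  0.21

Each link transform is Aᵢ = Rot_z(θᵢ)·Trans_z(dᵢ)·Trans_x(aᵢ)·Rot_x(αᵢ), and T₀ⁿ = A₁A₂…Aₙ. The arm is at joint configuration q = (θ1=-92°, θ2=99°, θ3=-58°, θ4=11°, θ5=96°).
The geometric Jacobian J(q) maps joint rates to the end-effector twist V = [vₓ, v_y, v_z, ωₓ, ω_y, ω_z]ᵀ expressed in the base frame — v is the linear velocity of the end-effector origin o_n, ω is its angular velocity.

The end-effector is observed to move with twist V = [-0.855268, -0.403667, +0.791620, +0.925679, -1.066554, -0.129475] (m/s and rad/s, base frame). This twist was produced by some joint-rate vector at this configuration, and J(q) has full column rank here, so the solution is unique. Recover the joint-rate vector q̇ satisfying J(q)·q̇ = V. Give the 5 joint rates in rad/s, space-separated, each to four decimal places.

o_n = [0.4761, 0.1394, 2.1232]
J₁: ẑ×o_n = [-0.1394, 0.4761, 0.0000], ω = ẑ
J2: z=[-0.9994, 0.0349, 0.0000] o=[-0.0056, -0.1599, 0.4700] → [0.0577, 1.6522, -0.3159, -0.9994, 0.0349, 0.0000]
J3: z=[-0.0345, -0.9871, 0.1564] o=[-0.0030, -0.0849, 0.9441] → [-1.1990, 0.1156, 0.4652, -0.0345, -0.9871, 0.1564]
J4: z=[-0.5250, 0.1511, 0.8376] o=[0.5673, -0.5219, 1.3803] → [-0.4417, 0.3136, -0.3334, -0.5250, 0.1511, 0.8376]
J5: z=[-0.5250, 0.1511, 0.8376] o=[0.6856, -0.3194, 2.0865] → [-0.3787, -0.1562, -0.2092, -0.5250, 0.1511, 0.8376]
q̇ = J⁺·V = [0.4770, -0.4870, 0.9260, -0.1560, -0.7410]

0.4770 -0.4870 0.9260 -0.1560 -0.7410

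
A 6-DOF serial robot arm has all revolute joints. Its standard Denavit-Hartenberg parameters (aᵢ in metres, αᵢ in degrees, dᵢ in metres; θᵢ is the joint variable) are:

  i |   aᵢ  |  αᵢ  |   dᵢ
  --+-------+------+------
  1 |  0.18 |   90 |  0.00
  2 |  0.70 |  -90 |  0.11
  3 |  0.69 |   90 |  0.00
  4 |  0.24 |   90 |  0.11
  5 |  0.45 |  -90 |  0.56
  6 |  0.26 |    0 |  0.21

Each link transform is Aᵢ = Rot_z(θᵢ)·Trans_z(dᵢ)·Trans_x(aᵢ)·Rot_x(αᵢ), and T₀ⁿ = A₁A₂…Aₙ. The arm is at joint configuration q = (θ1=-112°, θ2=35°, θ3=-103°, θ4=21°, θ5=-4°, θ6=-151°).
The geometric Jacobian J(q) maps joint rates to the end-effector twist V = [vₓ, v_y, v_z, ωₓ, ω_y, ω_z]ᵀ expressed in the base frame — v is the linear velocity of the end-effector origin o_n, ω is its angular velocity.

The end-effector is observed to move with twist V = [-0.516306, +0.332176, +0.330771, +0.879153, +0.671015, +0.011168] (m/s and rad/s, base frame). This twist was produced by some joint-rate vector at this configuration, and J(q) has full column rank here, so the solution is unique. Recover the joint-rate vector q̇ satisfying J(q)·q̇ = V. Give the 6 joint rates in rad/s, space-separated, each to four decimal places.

-0.1600 -0.2820 0.3030 0.3840 -0.4010 0.3440

o_n = [-1.4831, 0.0322, -0.3313]
J₁: ẑ×o_n = [-0.0322, -1.4831, 0.0000], ω = ẑ
J2: z=[-0.9272, 0.3746, 0.0000] o=[-0.0674, -0.1669, 0.0000] → [-0.1241, -0.3071, 0.3457, -0.9272, 0.3746, 0.0000]
J3: z=[0.2149, 0.5318, 0.8192] o=[-0.3842, -0.6573, 0.4015] → [-0.9545, -0.7427, 0.7325, 0.2149, 0.5318, 0.8192]
J4: z=[0.5076, 0.6558, -0.5589] o=[-0.9600, -0.2876, 0.3125] → [-0.2434, 0.6191, 0.5054, 0.5076, 0.6558, -0.5589]
J5: z=[-0.4996, -0.3045, -0.8110] o=[-1.0726, -0.0497, 0.2925] → [0.2563, 0.0212, -0.1659, -0.4996, -0.3045, -0.8110]
J6: z=[0.4574, 0.7024, -0.5454] o=[-1.6834, 0.0694, -0.0664] → [-0.2063, 0.0119, -0.1577, 0.4574, 0.7024, -0.5454]
q̇ = J⁺·V = [-0.1600, -0.2820, 0.3030, 0.3840, -0.4010, 0.3440]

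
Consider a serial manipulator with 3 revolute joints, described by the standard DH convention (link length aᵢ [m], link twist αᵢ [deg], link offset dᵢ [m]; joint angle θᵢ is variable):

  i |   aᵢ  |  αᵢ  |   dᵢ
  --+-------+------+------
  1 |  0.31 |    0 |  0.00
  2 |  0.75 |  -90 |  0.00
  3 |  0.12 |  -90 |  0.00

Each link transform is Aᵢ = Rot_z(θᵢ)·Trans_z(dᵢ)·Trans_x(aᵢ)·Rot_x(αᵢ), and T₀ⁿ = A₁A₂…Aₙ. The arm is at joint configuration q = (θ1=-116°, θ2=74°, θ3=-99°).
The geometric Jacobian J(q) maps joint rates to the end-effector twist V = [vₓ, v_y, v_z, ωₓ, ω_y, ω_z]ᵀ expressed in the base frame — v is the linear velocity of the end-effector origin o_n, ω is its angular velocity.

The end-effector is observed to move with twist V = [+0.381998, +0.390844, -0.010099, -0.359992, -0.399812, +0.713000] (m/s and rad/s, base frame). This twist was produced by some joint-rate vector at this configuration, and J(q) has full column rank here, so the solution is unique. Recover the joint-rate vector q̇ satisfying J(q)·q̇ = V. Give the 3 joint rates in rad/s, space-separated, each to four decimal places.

o_n = [0.4075, -0.7679, 0.1185]
J₁: ẑ×o_n = [0.7679, 0.4075, -0.0000], ω = ẑ
J2: z=[0.0000, 0.0000, 1.0000] o=[-0.1359, -0.2786, 0.0000] → [0.4893, 0.5434, -0.0000, 0.0000, 0.0000, 1.0000]
J3: z=[0.6691, 0.7431, 0.0000] o=[0.4215, -0.7805, 0.0000] → [0.0881, -0.0793, 0.0188, 0.6691, 0.7431, 0.0000]
q̇ = J⁺·V = [0.2890, 0.4240, -0.5380]

0.2890 0.4240 -0.5380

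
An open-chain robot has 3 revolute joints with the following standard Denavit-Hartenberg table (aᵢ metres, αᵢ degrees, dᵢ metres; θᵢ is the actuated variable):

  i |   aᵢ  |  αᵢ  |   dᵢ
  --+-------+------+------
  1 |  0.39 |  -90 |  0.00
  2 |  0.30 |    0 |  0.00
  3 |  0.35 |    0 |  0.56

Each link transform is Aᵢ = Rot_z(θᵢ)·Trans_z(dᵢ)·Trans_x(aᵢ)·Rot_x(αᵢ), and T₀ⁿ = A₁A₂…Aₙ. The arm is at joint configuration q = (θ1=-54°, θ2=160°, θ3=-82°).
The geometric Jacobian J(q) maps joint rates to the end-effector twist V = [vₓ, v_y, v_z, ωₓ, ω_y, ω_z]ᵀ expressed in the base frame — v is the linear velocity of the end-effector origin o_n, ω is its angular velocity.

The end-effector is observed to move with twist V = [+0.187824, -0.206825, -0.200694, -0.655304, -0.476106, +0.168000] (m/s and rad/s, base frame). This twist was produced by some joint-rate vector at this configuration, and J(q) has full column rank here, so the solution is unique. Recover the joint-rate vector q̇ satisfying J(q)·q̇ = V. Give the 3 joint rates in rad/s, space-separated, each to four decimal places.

o_n = [0.5594, 0.1828, -0.4450]
J₁: ẑ×o_n = [-0.1828, 0.5594, 0.0000], ω = ẑ
J2: z=[0.8090, 0.5878, 0.0000] o=[0.2292, -0.3155, 0.0000] → [-0.2615, 0.3600, 0.2091, 0.8090, 0.5878, 0.0000]
J3: z=[0.8090, 0.5878, 0.0000] o=[0.0635, -0.0874, -0.1026] → [-0.2012, 0.2770, -0.0728, 0.8090, 0.5878, 0.0000]
q̇ = J⁺·V = [0.1680, -0.9210, 0.1110]

0.1680 -0.9210 0.1110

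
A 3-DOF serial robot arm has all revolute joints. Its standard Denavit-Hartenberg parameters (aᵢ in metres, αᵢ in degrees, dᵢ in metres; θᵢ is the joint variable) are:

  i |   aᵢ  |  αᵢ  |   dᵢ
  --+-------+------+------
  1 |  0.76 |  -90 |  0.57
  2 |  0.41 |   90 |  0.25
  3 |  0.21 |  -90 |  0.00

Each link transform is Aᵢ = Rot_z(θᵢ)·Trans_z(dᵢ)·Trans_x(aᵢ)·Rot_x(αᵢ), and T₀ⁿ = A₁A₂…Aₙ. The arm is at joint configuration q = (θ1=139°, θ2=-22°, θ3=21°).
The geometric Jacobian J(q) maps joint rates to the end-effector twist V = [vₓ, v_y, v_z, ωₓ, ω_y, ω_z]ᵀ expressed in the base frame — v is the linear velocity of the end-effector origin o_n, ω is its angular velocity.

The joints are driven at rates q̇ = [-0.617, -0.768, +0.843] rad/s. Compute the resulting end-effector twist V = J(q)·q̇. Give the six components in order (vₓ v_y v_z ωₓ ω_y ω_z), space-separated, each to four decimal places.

0.4512 0.4695 0.4078 0.7422 0.3724 0.1646

o_n = [-1.2111, 0.6218, 0.7970]
J₁: ẑ×o_n = [-0.6218, -1.2111, 0.0000], ω = ẑ
J2: z=[-0.6561, -0.7547, 0.0000] o=[-0.5736, 0.4986, 0.5700] → [-0.1713, 0.1489, -0.5619, -0.6561, -0.7547, 0.0000]
J3: z=[0.2827, -0.2458, 0.9272] o=[-1.0245, 0.5593, 0.7236] → [-0.0760, -0.1937, -0.0282, 0.2827, -0.2458, 0.9272]
V = J·q̇ = [0.4512, 0.4695, 0.4078, 0.7422, 0.3724, 0.1646]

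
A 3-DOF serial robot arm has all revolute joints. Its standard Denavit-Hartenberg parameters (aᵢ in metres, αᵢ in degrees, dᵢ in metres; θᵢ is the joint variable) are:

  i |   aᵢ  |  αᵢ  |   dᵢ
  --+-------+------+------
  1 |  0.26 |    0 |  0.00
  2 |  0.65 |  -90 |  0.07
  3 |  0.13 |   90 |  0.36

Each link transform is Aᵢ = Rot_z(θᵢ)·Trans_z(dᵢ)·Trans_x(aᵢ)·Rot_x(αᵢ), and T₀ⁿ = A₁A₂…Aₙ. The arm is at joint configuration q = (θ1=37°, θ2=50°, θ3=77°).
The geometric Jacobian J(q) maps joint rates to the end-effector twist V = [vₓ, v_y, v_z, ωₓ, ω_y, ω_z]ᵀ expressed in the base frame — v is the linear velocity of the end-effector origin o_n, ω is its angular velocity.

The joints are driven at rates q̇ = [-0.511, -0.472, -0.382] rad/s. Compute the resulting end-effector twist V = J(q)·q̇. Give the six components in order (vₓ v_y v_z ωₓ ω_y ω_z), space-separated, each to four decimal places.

0.7678 0.2607 0.0112 0.3815 -0.0200 -0.9830

o_n = [-0.1163, 0.8536, -0.0567]
J₁: ẑ×o_n = [-0.8536, -0.1163, 0.0000], ω = ẑ
J2: z=[0.0000, 0.0000, 1.0000] o=[0.2076, 0.1565, 0.0000] → [-0.6972, -0.3240, 0.0000, 0.0000, 0.0000, 1.0000]
J3: z=[-0.9986, 0.0523, 0.0000] o=[0.2417, 0.8056, 0.0700] → [-0.0066, -0.1265, -0.0292, -0.9986, 0.0523, 0.0000]
V = J·q̇ = [0.7678, 0.2607, 0.0112, 0.3815, -0.0200, -0.9830]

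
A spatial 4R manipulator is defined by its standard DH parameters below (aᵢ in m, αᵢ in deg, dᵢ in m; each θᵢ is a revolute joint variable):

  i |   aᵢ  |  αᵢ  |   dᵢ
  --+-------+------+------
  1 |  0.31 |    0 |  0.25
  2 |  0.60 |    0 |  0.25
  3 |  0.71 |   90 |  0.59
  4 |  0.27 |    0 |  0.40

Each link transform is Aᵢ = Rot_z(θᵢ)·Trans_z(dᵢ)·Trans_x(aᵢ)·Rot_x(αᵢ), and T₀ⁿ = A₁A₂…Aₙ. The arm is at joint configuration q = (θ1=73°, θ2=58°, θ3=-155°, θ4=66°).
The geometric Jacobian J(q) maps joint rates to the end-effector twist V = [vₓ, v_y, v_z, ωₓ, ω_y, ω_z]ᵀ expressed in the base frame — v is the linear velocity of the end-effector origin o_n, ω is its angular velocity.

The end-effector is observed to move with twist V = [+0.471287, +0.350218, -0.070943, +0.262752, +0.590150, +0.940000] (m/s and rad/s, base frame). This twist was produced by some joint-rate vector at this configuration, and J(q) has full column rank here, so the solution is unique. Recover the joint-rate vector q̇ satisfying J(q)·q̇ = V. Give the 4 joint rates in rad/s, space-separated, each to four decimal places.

0.4360 0.0100 0.4940 -0.6460

o_n = [0.2832, 0.0504, 1.3367]
J₁: ẑ×o_n = [-0.0504, 0.2832, 0.0000], ω = ẑ
J2: z=[0.0000, 0.0000, 1.0000] o=[0.0906, 0.2965, 0.2500] → [0.2460, 0.1926, -0.0000, 0.0000, 0.0000, 1.0000]
J3: z=[0.0000, 0.0000, 1.0000] o=[-0.3030, 0.7493, 0.5000] → [0.6989, 0.5862, -0.0000, 0.0000, 0.0000, 1.0000]
J4: z=[-0.4067, -0.9135, 0.0000] o=[0.3456, 0.4605, 1.0900] → [-0.2253, 0.1003, 0.1098, -0.4067, -0.9135, 0.0000]
q̇ = J⁺·V = [0.4360, 0.0100, 0.4940, -0.6460]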